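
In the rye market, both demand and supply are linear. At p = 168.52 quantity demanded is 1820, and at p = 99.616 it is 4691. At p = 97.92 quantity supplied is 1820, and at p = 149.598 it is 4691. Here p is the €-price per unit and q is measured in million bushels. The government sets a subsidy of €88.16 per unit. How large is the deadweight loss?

Demand slope = (99.616 − 168.52)/(4691 − 1820) = −0.024, so p = 212.2 − 0.024q.
Supply slope = (149.598 − 97.92)/(4691 − 1820) = 0.018, so p = 65.16 + 0.018q.
Competitive equilibrium: 212.2 − 0.024q = 65.16 + 0.018q → q* = 3500.9524, p* = 128.1771.
The subsidy lowers effective supply by 88.16: p = 0.018q − 23.
New quantity: 212.2 − 0.024q = 0.018q − 23 → q' = 5600.
Overproduction Δq = 5600 − 3500.9524 = 2099.0476; wedge = subsidy = 88.16.
DWL = ½ × 2099.0476 × 88.16 = €92526.02 million.

€92526.02 million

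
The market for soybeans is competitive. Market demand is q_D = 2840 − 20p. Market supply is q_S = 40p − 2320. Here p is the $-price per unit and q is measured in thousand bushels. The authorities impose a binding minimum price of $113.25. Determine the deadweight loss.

$11138.44 thousand

In inverse form: demand p = 142 − 0.05q, supply p = 58 + 0.025q.
Competitive equilibrium: 142 − 0.05q = 58 + 0.025q → q* = 1120, p* = 86.
At the floor p = 113.25, quantity demanded = (142 − 113.25)/0.05 = 575.
Sellers' marginal cost at q' = 575: 58 + 0.025·575 = 72.375.
Δq = 1120 − 575 = 545; wedge = 113.25 − 72.375 = 40.875.
The triangle = ½ × 545 × 40.875 = $11138.44 thousand.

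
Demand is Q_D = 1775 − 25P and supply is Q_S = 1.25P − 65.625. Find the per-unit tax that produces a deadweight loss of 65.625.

10.5

In inverse form: demand P = 71 − 0.04Q, supply P = 52.5 + 0.8Q.
Competitive equilibrium: 71 − 0.04Q = 52.5 + 0.8Q → Q* = 22.0238, P* = 70.119.
A tax t gives ΔQ = t/0.84 and wedge t, so DWL = t²/1.68.
t²/1.68 = 65.625 → t² = 110.25 → t = 10.5.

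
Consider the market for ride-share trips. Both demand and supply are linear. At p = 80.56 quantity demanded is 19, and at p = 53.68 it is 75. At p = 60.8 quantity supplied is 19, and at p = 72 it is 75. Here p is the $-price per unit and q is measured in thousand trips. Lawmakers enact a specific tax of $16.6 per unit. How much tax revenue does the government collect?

Demand slope = (53.68 − 80.56)/(75 − 19) = −0.48, so p = 89.68 − 0.48q.
Supply slope = (72 − 60.8)/(75 − 19) = 0.2, so p = 57 + 0.2q.
Competitive equilibrium: 89.68 − 0.48q = 57 + 0.2q → q* = 48.0588, p* = 66.6118.
With the tax, the buyer price exceeds the seller price by 16.6: (89.68 − 0.48q) − (57 + 0.2q) = 16.6 → q' = 23.6471.
Tax revenue = 16.6 × 23.6471 = $392.54 thousand.

$392.54 thousand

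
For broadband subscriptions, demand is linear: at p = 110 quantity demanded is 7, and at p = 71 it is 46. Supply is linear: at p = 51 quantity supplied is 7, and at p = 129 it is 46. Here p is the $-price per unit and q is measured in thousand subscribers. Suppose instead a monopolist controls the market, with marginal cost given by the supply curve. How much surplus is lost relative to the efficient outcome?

Demand slope = (71 − 110)/(46 − 7) = −1, so p = 117 − q.
Supply slope = (129 − 51)/(46 − 7) = 2, so p = 37 + 2q.
Competitive equilibrium: 117 − q = 37 + 2q → q* = 26.6667, p* = 90.3333.
Marginal revenue: MR = 117 − 2q. Set MR = MC: 117 − 2q = 37 + 2q → q_m = 20.
Price p_m = 117 − 1·20 = 97; MC(q_m) = 37 + 2·20 = 77.
Competitive q* = 26.6667, so Δq = 6.6667; wedge = 97 − 77 = 20.
Deadweight loss = ½ × 6.6667 × 20 = $66.67 thousand.

$66.67 thousand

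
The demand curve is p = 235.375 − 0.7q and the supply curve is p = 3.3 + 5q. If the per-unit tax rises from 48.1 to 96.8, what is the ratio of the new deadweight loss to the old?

Competitive equilibrium: 235.375 − 0.7q = 3.3 + 5q → q* = 40.7149, p* = 206.8746.
For a per-unit tax t: Δq = t/5.7, so DWL = ½·t·(t/5.7) = t²/11.4.
At t = 48.1: DWL = 202.948. At t = 96.8: DWL = 821.951.
Ratio = (96.8/48.1)² = 4.050.

4.050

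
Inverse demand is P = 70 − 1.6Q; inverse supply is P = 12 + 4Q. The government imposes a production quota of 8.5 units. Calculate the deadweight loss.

9.66

Competitive equilibrium: 70 − 1.6Q = 12 + 4Q → Q* = 10.3571, P* = 53.4286.
At Q = 8.5: demand price = 70 − 1.6·8.5 = 56.4; supply price = 12 + 4·8.5 = 46.
ΔQ = 10.3571 − 8.5 = 1.8571; wedge = 56.4 − 46 = 10.4.
DWL = ½ × 1.8571 × 10.4 = 9.66.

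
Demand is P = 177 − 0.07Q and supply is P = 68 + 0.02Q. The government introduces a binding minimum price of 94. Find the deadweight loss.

Competitive equilibrium: 177 − 0.07Q = 68 + 0.02Q → Q* = 1211.1111, P* = 92.2222.
At the floor P = 94, quantity demanded = (177 − 94)/0.07 = 1185.7143.
Sellers' marginal cost at Q' = 1185.7143: 68 + 0.02·1185.7143 = 91.7143.
ΔQ = 1211.1111 − 1185.7143 = 25.3968; wedge = 94 − 91.7143 = 2.2857.
Deadweight loss = ½ × 25.3968 × 2.2857 = 29.02.

29.02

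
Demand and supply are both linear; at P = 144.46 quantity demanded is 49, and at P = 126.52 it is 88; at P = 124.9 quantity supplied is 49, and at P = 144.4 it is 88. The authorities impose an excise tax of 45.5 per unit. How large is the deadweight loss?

1078.26

Demand slope = (126.52 − 144.46)/(88 − 49) = −0.46, so P = 167 − 0.46Q.
Supply slope = (144.4 − 124.9)/(88 − 49) = 0.5, so P = 100.4 + 0.5Q.
Competitive equilibrium: 167 − 0.46Q = 100.4 + 0.5Q → Q* = 69.375, P* = 135.0875.
With the tax, the buyer price exceeds the seller price by 45.5: (167 − 0.46Q) − (100.4 + 0.5Q) = 45.5 → Q' = 21.97917.
ΔQ = 69.375 − 21.97917 = 47.39583; the wedge equals the tax, 45.5.
Welfare loss = ½ × 47.39583 × 45.5 = 1078.26.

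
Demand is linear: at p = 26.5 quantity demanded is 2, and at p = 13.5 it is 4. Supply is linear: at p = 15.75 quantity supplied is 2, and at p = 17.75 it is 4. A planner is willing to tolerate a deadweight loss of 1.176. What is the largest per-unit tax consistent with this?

Demand slope = (13.5 − 26.5)/(4 − 2) = −6.5, so p = 39.5 − 6.5q.
Supply slope = (17.75 − 15.75)/(4 − 2) = 1, so p = 13.75 + q.
Competitive equilibrium: 39.5 − 6.5q = 13.75 + q → q* = 3.4333, p* = 17.1833.
A tax t gives Δq = t/7.5 and wedge t, so DWL = t²/15.
t²/15 = 1.176 → t² = 17.64 → t = 4.2.

4.2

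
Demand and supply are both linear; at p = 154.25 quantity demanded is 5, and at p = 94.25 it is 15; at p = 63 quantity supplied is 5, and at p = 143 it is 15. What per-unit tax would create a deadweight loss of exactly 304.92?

Demand slope = (94.25 − 154.25)/(15 − 5) = −6, so p = 184.25 − 6q.
Supply slope = (143 − 63)/(15 − 5) = 8, so p = 23 + 8q.
Competitive equilibrium: 184.25 − 6q = 23 + 8q → q* = 11.5179, p* = 115.1429.
A tax t gives Δq = t/14 and wedge t, so DWL = t²/28.
t²/28 = 304.92 → t² = 8537.76 → t = 92.4.

92.4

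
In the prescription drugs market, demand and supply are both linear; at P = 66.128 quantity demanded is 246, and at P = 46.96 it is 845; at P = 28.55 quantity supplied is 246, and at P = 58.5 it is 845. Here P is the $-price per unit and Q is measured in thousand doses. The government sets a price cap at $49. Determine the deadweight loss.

$99.52 thousand

Demand slope = (46.96 − 66.128)/(845 − 246) = −0.032, so P = 74 − 0.032Q.
Supply slope = (58.5 − 28.55)/(845 − 246) = 0.05, so P = 16.25 + 0.05Q.
Competitive equilibrium: 74 − 0.032Q = 16.25 + 0.05Q → Q* = 704.2683, P* = 51.4634.
At the ceiling P = 49, quantity supplied = (49 − 16.25)/0.05 = 655.
Willingness to pay at Q' = 655: 74 − 0.032·655 = 53.04.
ΔQ = 704.2683 − 655 = 49.2683; wedge = 53.04 − 49 = 4.04.
Deadweight loss = ½ × 49.2683 × 4.04 = $99.52 thousand.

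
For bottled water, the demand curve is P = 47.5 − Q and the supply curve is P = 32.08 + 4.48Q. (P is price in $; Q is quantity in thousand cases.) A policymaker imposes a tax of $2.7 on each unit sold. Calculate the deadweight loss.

$0.67 thousand

Competitive equilibrium: 47.5 − Q = 32.08 + 4.48Q → Q* = 2.8139, P* = 44.6861.
With the tax, the buyer price exceeds the seller price by 2.7: (47.5 − Q) − (32.08 + 4.48Q) = 2.7 → Q' = 2.3212.
ΔQ = 2.8139 − 2.3212 = 0.4927; the wedge equals the tax, 2.7.
DWL = ½ × 0.4927 × 2.7 = $0.67 thousand.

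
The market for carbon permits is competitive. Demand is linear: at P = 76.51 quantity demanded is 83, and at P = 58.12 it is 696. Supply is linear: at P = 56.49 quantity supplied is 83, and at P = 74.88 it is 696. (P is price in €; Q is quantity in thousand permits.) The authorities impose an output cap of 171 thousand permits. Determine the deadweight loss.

€1810.56 thousand

Demand slope = (58.12 − 76.51)/(696 − 83) = −0.03, so P = 79 − 0.03Q.
Supply slope = (74.88 − 56.49)/(696 − 83) = 0.03, so P = 54 + 0.03Q.
Competitive equilibrium: 79 − 0.03Q = 54 + 0.03Q → Q* = 416.6667, P* = 66.5.
At Q = 171: demand price = 79 − 0.03·171 = 73.87; supply price = 54 + 0.03·171 = 59.13.
ΔQ = 416.6667 − 171 = 245.6667; wedge = 73.87 − 59.13 = 14.74.
Welfare loss = ½ × 245.6667 × 14.74 = €1810.56 thousand.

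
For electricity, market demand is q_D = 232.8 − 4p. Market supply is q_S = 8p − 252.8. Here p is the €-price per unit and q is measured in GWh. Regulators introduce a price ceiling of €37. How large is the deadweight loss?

In inverse form: demand p = 58.2 − 0.25q, supply p = 31.6 + 0.125q.
Competitive equilibrium: 58.2 − 0.25q = 31.6 + 0.125q → q* = 70.9333, p* = 40.4667.
At the ceiling p = 37, quantity supplied = (37 − 31.6)/0.125 = 43.2.
Willingness to pay at q' = 43.2: 58.2 − 0.25·43.2 = 47.4.
Δq = 70.9333 − 43.2 = 27.7333; wedge = 47.4 − 37 = 10.4.
Deadweight loss = ½ × 27.7333 × 10.4 = €144.21.

€144.21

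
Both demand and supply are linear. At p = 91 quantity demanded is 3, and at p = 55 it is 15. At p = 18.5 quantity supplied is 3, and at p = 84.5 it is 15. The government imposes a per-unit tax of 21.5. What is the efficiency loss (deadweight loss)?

27.19

Demand slope = (55 − 91)/(15 − 3) = −3, so p = 100 − 3q.
Supply slope = (84.5 − 18.5)/(15 − 3) = 5.5, so p = 2 + 5.5q.
Competitive equilibrium: 100 − 3q = 2 + 5.5q → q* = 11.5294, p* = 65.4118.
With the tax, the buyer price exceeds the seller price by 21.5: (100 − 3q) − (2 + 5.5q) = 21.5 → q' = 9.
Δq = 11.5294 − 9 = 2.5294; the wedge equals the tax, 21.5.
The triangle = ½ × 2.5294 × 21.5 = 27.19.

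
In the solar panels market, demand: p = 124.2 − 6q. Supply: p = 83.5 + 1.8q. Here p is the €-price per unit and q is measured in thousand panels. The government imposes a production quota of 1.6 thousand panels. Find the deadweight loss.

€51.05 thousand

Competitive equilibrium: 124.2 − 6q = 83.5 + 1.8q → q* = 5.2179, p* = 92.8923.
At q = 1.6: demand price = 124.2 − 6·1.6 = 114.6; supply price = 83.5 + 1.8·1.6 = 86.38.
Δq = 5.2179 − 1.6 = 3.6179; wedge = 114.6 − 86.38 = 28.22.
DWL = ½ × 3.6179 × 28.22 = €51.05 thousand.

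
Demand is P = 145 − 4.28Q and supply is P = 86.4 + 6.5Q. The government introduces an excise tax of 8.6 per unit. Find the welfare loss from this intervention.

Competitive equilibrium: 145 − 4.28Q = 86.4 + 6.5Q → Q* = 5.436, P* = 121.734.
With the tax, the buyer price exceeds the seller price by 8.6: (145 − 4.28Q) − (86.4 + 6.5Q) = 8.6 → Q' = 4.6382.
ΔQ = 5.436 − 4.6382 = 0.7978; the wedge equals the tax, 8.6.
The triangle = ½ × 0.7978 × 8.6 = 3.43.

3.43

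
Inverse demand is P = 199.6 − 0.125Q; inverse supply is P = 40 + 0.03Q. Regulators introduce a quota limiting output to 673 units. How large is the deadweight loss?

9859.46

Competitive equilibrium: 199.6 − 0.125Q = 40 + 0.03Q → Q* = 1029.6774, P* = 70.8903.
At Q = 673: demand price = 199.6 − 0.125·673 = 115.475; supply price = 40 + 0.03·673 = 60.19.
ΔQ = 1029.6774 − 673 = 356.6774; wedge = 115.475 − 60.19 = 55.285.
DWL = ½ × 356.6774 × 55.285 = 9859.46.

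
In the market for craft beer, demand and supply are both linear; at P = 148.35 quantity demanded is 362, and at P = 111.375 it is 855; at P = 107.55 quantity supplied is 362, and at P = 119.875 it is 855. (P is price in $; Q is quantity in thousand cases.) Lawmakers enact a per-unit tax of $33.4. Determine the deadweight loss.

$5577.80 thousand

Demand slope = (111.375 − 148.35)/(855 − 362) = −0.075, so P = 175.5 − 0.075Q.
Supply slope = (119.875 − 107.55)/(855 − 362) = 0.025, so P = 98.5 + 0.025Q.
Competitive equilibrium: 175.5 − 0.075Q = 98.5 + 0.025Q → Q* = 770, P* = 117.75.
With the tax, the buyer price exceeds the seller price by 33.4: (175.5 − 0.075Q) − (98.5 + 0.025Q) = 33.4 → Q' = 436.
ΔQ = 770 − 436 = 334; the wedge equals the tax, 33.4.
Welfare loss = ½ × 334 × 33.4 = $5577.80 thousand.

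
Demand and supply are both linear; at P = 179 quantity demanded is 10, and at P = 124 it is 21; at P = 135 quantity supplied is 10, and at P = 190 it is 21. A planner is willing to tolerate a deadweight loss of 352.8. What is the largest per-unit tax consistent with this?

84

Demand slope = (124 − 179)/(21 − 10) = −5, so P = 229 − 5Q.
Supply slope = (190 − 135)/(21 − 10) = 5, so P = 85 + 5Q.
Competitive equilibrium: 229 − 5Q = 85 + 5Q → Q* = 14.4, P* = 157.
A tax t gives ΔQ = t/10 and wedge t, so DWL = t²/20.
t²/20 = 352.8 → t² = 7056 → t = 84.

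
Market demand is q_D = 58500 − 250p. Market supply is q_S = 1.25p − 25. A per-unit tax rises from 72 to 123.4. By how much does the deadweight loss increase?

6246

In inverse form: demand p = 234 − 0.004q, supply p = 20 + 0.8q.
Competitive equilibrium: 234 − 0.004q = 20 + 0.8q → q* = 266.1692, p* = 232.9353.
For a per-unit tax t: Δq = t/0.804, so DWL = ½·t·(t/0.804) = t²/1.608.
At t = 72: DWL = 3223.881. At t = 123.4: DWL = 9469.876.
Increase = 9469.876 − 3223.881 = 6246.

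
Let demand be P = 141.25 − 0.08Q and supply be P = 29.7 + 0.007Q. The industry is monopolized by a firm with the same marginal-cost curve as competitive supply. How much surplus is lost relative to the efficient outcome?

16411.07

Competitive equilibrium: 141.25 − 0.08Q = 29.7 + 0.007Q → Q* = 1282.18391, P* = 38.67529.
Marginal revenue: MR = 141.25 − 0.16Q. Set MR = MC: 141.25 − 0.16Q = 29.7 + 0.007Q → Q_m = 667.96407.
Price P_m = 141.25 − 0.08·667.96407 = 87.81287; MC(Q_m) = 29.7 + 0.007·667.96407 = 34.37575.
Competitive Q* = 1282.18391, so ΔQ = 614.21984; wedge = 87.81287 − 34.37575 = 53.43712.
Deadweight loss = ½ × 614.21984 × 53.43712 = 16411.07.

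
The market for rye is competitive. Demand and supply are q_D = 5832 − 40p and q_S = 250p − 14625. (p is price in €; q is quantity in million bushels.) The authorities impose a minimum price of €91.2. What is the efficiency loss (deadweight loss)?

In inverse form: demand p = 145.8 − 0.025q, supply p = 58.5 + 0.004q.
Competitive equilibrium: 145.8 − 0.025q = 58.5 + 0.004q → q* = 3010.3448, p* = 70.5414.
At the floor p = 91.2, quantity demanded = (145.8 − 91.2)/0.025 = 2184.
Sellers' marginal cost at q' = 2184: 58.5 + 0.004·2184 = 67.236.
Δq = 3010.3448 − 2184 = 826.3448; wedge = 91.2 − 67.236 = 23.964.
The triangle = ½ × 826.3448 × 23.964 = €9901.26 million.

€9901.26 million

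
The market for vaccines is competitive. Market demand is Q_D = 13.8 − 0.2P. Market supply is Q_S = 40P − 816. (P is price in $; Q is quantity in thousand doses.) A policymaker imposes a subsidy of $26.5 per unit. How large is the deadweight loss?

$69.88 thousand

In inverse form: demand P = 69 − 5Q, supply P = 20.4 + 0.025Q.
Competitive equilibrium: 69 − 5Q = 20.4 + 0.025Q → Q* = 9.6716, P* = 20.6418.
The subsidy lowers effective supply by 26.5: P = 0.025Q − 6.1.
New quantity: 69 − 5Q = 0.025Q − 6.1 → Q' = 14.9453.
Overproduction ΔQ = 14.9453 − 9.6716 = 5.2737; wedge = subsidy = 26.5.
Welfare loss = ½ × 5.2737 × 26.5 = $69.88 thousand.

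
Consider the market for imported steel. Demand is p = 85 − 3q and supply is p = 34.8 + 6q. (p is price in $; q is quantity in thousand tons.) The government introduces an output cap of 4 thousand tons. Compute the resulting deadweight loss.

$11.20 thousand

Competitive equilibrium: 85 − 3q = 34.8 + 6q → q* = 5.5778, p* = 68.2667.
At q = 4: demand price = 85 − 3·4 = 73; supply price = 34.8 + 6·4 = 58.8.
Δq = 5.5778 − 4 = 1.5778; wedge = 73 − 58.8 = 14.2.
The triangle = ½ × 1.5778 × 14.2 = $11.20 thousand.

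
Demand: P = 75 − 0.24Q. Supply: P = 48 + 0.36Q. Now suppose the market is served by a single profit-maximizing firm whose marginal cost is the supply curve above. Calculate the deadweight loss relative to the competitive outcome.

Competitive equilibrium: 75 − 0.24Q = 48 + 0.36Q → Q* = 45, P* = 64.2.
Marginal revenue: MR = 75 − 0.48Q. Set MR = MC: 75 − 0.48Q = 48 + 0.36Q → Q_m = 32.1429.
Price P_m = 75 − 0.24·32.1429 = 67.2857; MC(Q_m) = 48 + 0.36·32.1429 = 59.5714.
Competitive Q* = 45, so ΔQ = 12.8571; wedge = 67.2857 − 59.5714 = 7.7143.
The triangle = ½ × 12.8571 × 7.7143 = 49.59.

49.59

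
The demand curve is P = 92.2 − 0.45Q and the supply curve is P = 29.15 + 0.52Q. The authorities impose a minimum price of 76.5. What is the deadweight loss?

Competitive equilibrium: 92.2 − 0.45Q = 29.15 + 0.52Q → Q* = 65, P* = 62.95.
At the floor P = 76.5, quantity demanded = (92.2 − 76.5)/0.45 = 34.8889.
Sellers' marginal cost at Q' = 34.8889: 29.15 + 0.52·34.8889 = 47.2922.
ΔQ = 65 − 34.8889 = 30.1111; wedge = 76.5 − 47.2922 = 29.2078.
Welfare loss = ½ × 30.1111 × 29.2078 = 439.74.

439.74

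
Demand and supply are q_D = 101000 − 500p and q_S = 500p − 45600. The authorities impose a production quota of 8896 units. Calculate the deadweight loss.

In inverse form: demand p = 202 − 0.002q, supply p = 91.2 + 0.002q.
Competitive equilibrium: 202 − 0.002q = 91.2 + 0.002q → q* = 27700, p* = 146.6.
At q = 8896: demand price = 202 − 0.002·8896 = 184.208; supply price = 91.2 + 0.002·8896 = 108.992.
Δq = 27700 − 8896 = 18804; wedge = 184.208 − 108.992 = 75.216.
Welfare loss = ½ × 18804 × 75.216 = 707180.832.

707180.832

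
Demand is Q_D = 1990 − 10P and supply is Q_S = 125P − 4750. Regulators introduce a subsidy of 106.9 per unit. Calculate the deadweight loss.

In inverse form: demand P = 199 − 0.1Q, supply P = 38 + 0.008Q.
Competitive equilibrium: 199 − 0.1Q = 38 + 0.008Q → Q* = 1490.74074, P* = 49.92593.
The subsidy lowers effective supply by 106.9: P = 0.008Q − 68.9.
New quantity: 199 − 0.1Q = 0.008Q − 68.9 → Q' = 2480.55556.
Overproduction ΔQ = 2480.55556 − 1490.74074 = 989.81482; wedge = subsidy = 106.9.
Deadweight loss = ½ × 989.81482 × 106.9 = 52905.60.

52905.60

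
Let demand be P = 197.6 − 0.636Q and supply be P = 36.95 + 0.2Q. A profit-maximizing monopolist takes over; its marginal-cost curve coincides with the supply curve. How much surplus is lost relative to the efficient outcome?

Competitive equilibrium: 197.6 − 0.636Q = 36.95 + 0.2Q → Q* = 192.16507, P* = 75.38301.
Marginal revenue: MR = 197.6 − 1.272Q. Set MR = MC: 197.6 − 1.272Q = 36.95 + 0.2Q → Q_m = 109.13723.
Price P_m = 197.6 − 0.636·109.13723 = 128.18872; MC(Q_m) = 36.95 + 0.2·109.13723 = 58.77745.
Competitive Q* = 192.16507, so ΔQ = 83.02784; wedge = 128.18872 − 58.77745 = 69.41127.
The triangle = ½ × 83.02784 × 69.41127 = 2881.53.

2881.53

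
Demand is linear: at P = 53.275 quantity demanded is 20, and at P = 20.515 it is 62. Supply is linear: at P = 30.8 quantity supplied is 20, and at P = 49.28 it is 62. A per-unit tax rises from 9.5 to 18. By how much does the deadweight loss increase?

Demand slope = (20.515 − 53.275)/(62 − 20) = −0.78, so P = 68.875 − 0.78Q.
Supply slope = (49.28 − 30.8)/(62 − 20) = 0.44, so P = 22 + 0.44Q.
Competitive equilibrium: 68.875 − 0.78Q = 22 + 0.44Q → Q* = 38.4221, P* = 38.9057.
For a per-unit tax t: ΔQ = t/1.22, so DWL = ½·t·(t/1.22) = t²/2.44.
At t = 9.5: DWL = 36.988. At t = 18: DWL = 132.787.
Increase = 132.787 − 36.988 = 95.80.

95.80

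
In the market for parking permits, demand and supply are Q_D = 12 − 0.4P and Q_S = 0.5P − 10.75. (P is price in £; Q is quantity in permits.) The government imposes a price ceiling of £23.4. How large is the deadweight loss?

In inverse form: demand P = 30 − 2.5Q, supply P = 21.5 + 2Q.
Competitive equilibrium: 30 − 2.5Q = 21.5 + 2Q → Q* = 1.8889, P* = 25.2778.
At the ceiling P = 23.4, quantity supplied = (23.4 − 21.5)/2 = 0.95.
Willingness to pay at Q' = 0.95: 30 − 2.5·0.95 = 27.625.
ΔQ = 1.8889 − 0.95 = 0.9389; wedge = 27.625 − 23.4 = 4.225.
The triangle = ½ × 0.9389 × 4.225 = £1.98.

£1.98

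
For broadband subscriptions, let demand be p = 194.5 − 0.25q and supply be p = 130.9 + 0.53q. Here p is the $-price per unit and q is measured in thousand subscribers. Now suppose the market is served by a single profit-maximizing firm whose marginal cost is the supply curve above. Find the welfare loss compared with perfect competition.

$152.75 thousand

Competitive equilibrium: 194.5 − 0.25q = 130.9 + 0.53q → q* = 81.53846, p* = 174.11538.
Marginal revenue: MR = 194.5 − 0.5q. Set MR = MC: 194.5 − 0.5q = 130.9 + 0.53q → q_m = 61.74757.
Price p_m = 194.5 − 0.25·61.74757 = 179.06311; MC(q_m) = 130.9 + 0.53·61.74757 = 163.62621.
Competitive q* = 81.53846, so Δq = 19.79089; wedge = 179.06311 − 163.62621 = 15.4369.
The triangle = ½ × 19.79089 × 15.4369 = $152.75 thousand.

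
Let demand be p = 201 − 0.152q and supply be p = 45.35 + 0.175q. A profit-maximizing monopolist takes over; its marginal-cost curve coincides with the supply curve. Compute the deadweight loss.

3730.24

Competitive equilibrium: 201 − 0.152q = 45.35 + 0.175q → q* = 475.99388, p* = 128.64893.
Marginal revenue: MR = 201 − 0.304q. Set MR = MC: 201 − 0.304q = 45.35 + 0.175q → q_m = 324.94781.
Price p_m = 201 − 0.152·324.94781 = 151.60793; MC(q_m) = 45.35 + 0.175·324.94781 = 102.21587.
Competitive q* = 475.99388, so Δq = 151.04607; wedge = 151.60793 − 102.21587 = 49.39206.
DWL = ½ × 151.04607 × 49.39206 = 3730.24.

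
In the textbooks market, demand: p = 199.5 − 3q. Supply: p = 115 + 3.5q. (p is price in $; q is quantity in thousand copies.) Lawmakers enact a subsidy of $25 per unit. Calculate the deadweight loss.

$48.08 thousand

Competitive equilibrium: 199.5 − 3q = 115 + 3.5q → q* = 13, p* = 160.5.
The subsidy lowers effective supply by 25: p = 90 + 3.5q.
New quantity: 199.5 − 3q = 90 + 3.5q → q' = 16.8462.
Overproduction Δq = 16.8462 − 13 = 3.8462; wedge = subsidy = 25.
DWL = ½ × 3.8462 × 25 = $48.08 thousand.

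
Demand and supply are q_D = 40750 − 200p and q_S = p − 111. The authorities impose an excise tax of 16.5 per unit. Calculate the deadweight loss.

In inverse form: demand p = 203.75 − 0.005q, supply p = 111 + q.
Competitive equilibrium: 203.75 − 0.005q = 111 + q → q* = 92.2886, p* = 203.2886.
With the tax, the buyer price exceeds the seller price by 16.5: (203.75 − 0.005q) − (111 + q) = 16.5 → q' = 75.8706.
Δq = 92.2886 − 75.8706 = 16.418; the wedge equals the tax, 16.5.
The triangle = ½ × 16.418 × 16.5 = 135.45.

135.45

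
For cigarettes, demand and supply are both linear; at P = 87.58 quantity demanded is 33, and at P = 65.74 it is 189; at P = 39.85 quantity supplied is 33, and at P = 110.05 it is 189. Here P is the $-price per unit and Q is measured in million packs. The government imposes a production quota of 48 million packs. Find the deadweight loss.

Demand slope = (65.74 − 87.58)/(189 − 33) = −0.14, so P = 92.2 − 0.14Q.
Supply slope = (110.05 − 39.85)/(189 − 33) = 0.45, so P = 25 + 0.45Q.
Competitive equilibrium: 92.2 − 0.14Q = 25 + 0.45Q → Q* = 113.8983, P* = 76.2542.
At Q = 48: demand price = 92.2 − 0.14·48 = 85.48; supply price = 25 + 0.45·48 = 46.6.
ΔQ = 113.8983 − 48 = 65.8983; wedge = 85.48 − 46.6 = 38.88.
Deadweight loss = ½ × 65.8983 × 38.88 = $1281.06 million.

$1281.06 million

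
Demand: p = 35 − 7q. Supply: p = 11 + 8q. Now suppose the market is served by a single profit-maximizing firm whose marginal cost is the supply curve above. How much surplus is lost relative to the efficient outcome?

Competitive equilibrium: 35 − 7q = 11 + 8q → q* = 1.6, p* = 23.8.
Marginal revenue: MR = 35 − 14q. Set MR = MC: 35 − 14q = 11 + 8q → q_m = 1.0909.
Price p_m = 35 − 7·1.0909 = 27.3637; MC(q_m) = 11 + 8·1.0909 = 19.7272.
Competitive q* = 1.6, so Δq = 0.5091; wedge = 27.3637 − 19.7272 = 7.6365.
Welfare loss = ½ × 0.5091 × 7.6365 = 1.94.

1.94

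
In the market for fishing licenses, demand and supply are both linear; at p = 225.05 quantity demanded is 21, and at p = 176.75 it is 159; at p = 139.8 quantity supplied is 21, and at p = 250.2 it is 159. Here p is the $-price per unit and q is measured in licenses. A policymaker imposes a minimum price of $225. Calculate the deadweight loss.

Demand slope = (176.75 − 225.05)/(159 − 21) = −0.35, so p = 232.4 − 0.35q.
Supply slope = (250.2 − 139.8)/(159 − 21) = 0.8, so p = 123 + 0.8q.
Competitive equilibrium: 232.4 − 0.35q = 123 + 0.8q → q* = 95.1304, p* = 199.1043.
At the floor p = 225, quantity demanded = (232.4 − 225)/0.35 = 21.1429.
Sellers' marginal cost at q' = 21.1429: 123 + 0.8·21.1429 = 139.9143.
Δq = 95.1304 − 21.1429 = 73.9875; wedge = 225 − 139.9143 = 85.0857.
Welfare loss = ½ × 73.9875 × 85.0857 = $3147.64.

$3147.64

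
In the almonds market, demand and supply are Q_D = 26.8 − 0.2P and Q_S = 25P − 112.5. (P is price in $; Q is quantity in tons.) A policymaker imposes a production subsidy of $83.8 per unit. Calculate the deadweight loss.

$696.67

In inverse form: demand P = 134 − 5Q, supply P = 4.5 + 0.04Q.
Competitive equilibrium: 134 − 5Q = 4.5 + 0.04Q → Q* = 25.6944, P* = 5.5278.
The subsidy lowers effective supply by 83.8: P = 0.04Q − 79.3.
New quantity: 134 − 5Q = 0.04Q − 79.3 → Q' = 42.3214.
Overproduction ΔQ = 42.3214 − 25.6944 = 16.627; wedge = subsidy = 83.8.
The triangle = ½ × 16.627 × 83.8 = $696.67.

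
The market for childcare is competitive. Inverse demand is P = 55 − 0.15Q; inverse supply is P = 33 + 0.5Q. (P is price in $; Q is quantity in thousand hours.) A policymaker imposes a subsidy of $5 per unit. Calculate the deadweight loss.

Competitive equilibrium: 55 − 0.15Q = 33 + 0.5Q → Q* = 33.8462, P* = 49.9231.
The subsidy lowers effective supply by 5: P = 28 + 0.5Q.
New quantity: 55 − 0.15Q = 28 + 0.5Q → Q' = 41.5385.
Overproduction ΔQ = 41.5385 − 33.8462 = 7.6923; wedge = subsidy = 5.
The triangle = ½ × 7.6923 × 5 = $19.23 thousand.

$19.23 thousand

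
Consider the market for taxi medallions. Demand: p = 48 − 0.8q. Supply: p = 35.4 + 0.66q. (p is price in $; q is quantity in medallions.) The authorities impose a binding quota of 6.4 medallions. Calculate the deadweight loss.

$3.63

Competitive equilibrium: 48 − 0.8q = 35.4 + 0.66q → q* = 8.6301, p* = 41.0959.
At q = 6.4: demand price = 48 − 0.8·6.4 = 42.88; supply price = 35.4 + 0.66·6.4 = 39.624.
Δq = 8.6301 − 6.4 = 2.2301; wedge = 42.88 − 39.624 = 3.256.
Deadweight loss = ½ × 2.2301 × 3.256 = $3.63.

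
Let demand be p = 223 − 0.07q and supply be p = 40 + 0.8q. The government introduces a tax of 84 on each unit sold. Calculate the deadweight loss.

Competitive equilibrium: 223 − 0.07q = 40 + 0.8q → q* = 210.3448, p* = 208.2759.
With the tax, the buyer price exceeds the seller price by 84: (223 − 0.07q) − (40 + 0.8q) = 84 → q' = 113.7931.
Δq = 210.3448 − 113.7931 = 96.5517; the wedge equals the tax, 84.
Welfare loss = ½ × 96.5517 × 84 = 4055.17.

4055.17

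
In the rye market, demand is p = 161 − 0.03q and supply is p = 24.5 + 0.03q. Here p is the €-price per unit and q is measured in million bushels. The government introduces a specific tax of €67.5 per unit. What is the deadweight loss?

€37968.75 million

Competitive equilibrium: 161 − 0.03q = 24.5 + 0.03q → q* = 2275, p* = 92.75.
With the tax, the buyer price exceeds the seller price by 67.5: (161 − 0.03q) − (24.5 + 0.03q) = 67.5 → q' = 1150.
Δq = 2275 − 1150 = 1125; the wedge equals the tax, 67.5.
Deadweight loss = ½ × 1125 × 67.5 = €37968.75 million.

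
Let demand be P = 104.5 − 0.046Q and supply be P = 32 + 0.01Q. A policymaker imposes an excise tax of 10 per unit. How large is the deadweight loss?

Competitive equilibrium: 104.5 − 0.046Q = 32 + 0.01Q → Q* = 1294.6429, P* = 44.9464.
With the tax, the buyer price exceeds the seller price by 10: (104.5 − 0.046Q) − (32 + 0.01Q) = 10 → Q' = 1116.0714.
ΔQ = 1294.6429 − 1116.0714 = 178.5715; the wedge equals the tax, 10.
DWL = ½ × 178.5715 × 10 = 892.86.

892.86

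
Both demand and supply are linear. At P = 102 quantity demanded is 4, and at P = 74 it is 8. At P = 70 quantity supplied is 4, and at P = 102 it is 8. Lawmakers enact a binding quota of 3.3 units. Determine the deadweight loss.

60.21

Demand slope = (74 − 102)/(8 − 4) = −7, so P = 130 − 7Q.
Supply slope = (102 − 70)/(8 − 4) = 8, so P = 38 + 8Q.
Competitive equilibrium: 130 − 7Q = 38 + 8Q → Q* = 6.1333, P* = 87.0667.
At Q = 3.3: demand price = 130 − 7·3.3 = 106.9; supply price = 38 + 8·3.3 = 64.4.
ΔQ = 6.1333 − 3.3 = 2.8333; wedge = 106.9 − 64.4 = 42.5.
Deadweight loss = ½ × 2.8333 × 42.5 = 60.21.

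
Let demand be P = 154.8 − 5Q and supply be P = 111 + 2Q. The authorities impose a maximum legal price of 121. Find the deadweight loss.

Competitive equilibrium: 154.8 − 5Q = 111 + 2Q → Q* = 6.2571, P* = 123.5143.
At the ceiling P = 121, quantity supplied = (121 − 111)/2 = 5.
Willingness to pay at Q' = 5: 154.8 − 5·5 = 129.8.
ΔQ = 6.2571 − 5 = 1.2571; wedge = 129.8 − 121 = 8.8.
DWL = ½ × 1.2571 × 8.8 = 5.53.

5.53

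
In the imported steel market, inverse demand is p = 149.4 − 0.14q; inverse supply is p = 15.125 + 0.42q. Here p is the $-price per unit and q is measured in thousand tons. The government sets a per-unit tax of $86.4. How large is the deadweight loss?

$6665.14 thousand

Competitive equilibrium: 149.4 − 0.14q = 15.125 + 0.42q → q* = 239.7768, p* = 115.8313.
With the tax, the buyer price exceeds the seller price by 86.4: (149.4 − 0.14q) − (15.125 + 0.42q) = 86.4 → q' = 85.4911.
Δq = 239.7768 − 85.4911 = 154.2857; the wedge equals the tax, 86.4.
Deadweight loss = ½ × 154.2857 × 86.4 = $6665.14 thousand.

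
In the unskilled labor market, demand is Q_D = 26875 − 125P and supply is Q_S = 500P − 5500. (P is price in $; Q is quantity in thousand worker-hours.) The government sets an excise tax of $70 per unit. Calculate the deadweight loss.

$245000 thousand

In inverse form: demand P = 215 − 0.008Q, supply P = 11 + 0.002Q.
Competitive equilibrium: 215 − 0.008Q = 11 + 0.002Q → Q* = 20400, P* = 51.8.
With the tax, the buyer price exceeds the seller price by 70: (215 − 0.008Q) − (11 + 0.002Q) = 70 → Q' = 13400.
ΔQ = 20400 − 13400 = 7000; the wedge equals the tax, 70.
DWL = ½ × 7000 × 70 = $245000 thousand.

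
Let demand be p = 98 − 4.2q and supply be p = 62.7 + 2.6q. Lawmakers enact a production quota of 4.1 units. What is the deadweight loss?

Competitive equilibrium: 98 − 4.2q = 62.7 + 2.6q → q* = 5.1912, p* = 76.1971.
At q = 4.1: demand price = 98 − 4.2·4.1 = 80.78; supply price = 62.7 + 2.6·4.1 = 73.36.
Δq = 5.1912 − 4.1 = 1.0912; wedge = 80.78 − 73.36 = 7.42.
The triangle = ½ × 1.0912 × 7.42 = 4.05.

4.05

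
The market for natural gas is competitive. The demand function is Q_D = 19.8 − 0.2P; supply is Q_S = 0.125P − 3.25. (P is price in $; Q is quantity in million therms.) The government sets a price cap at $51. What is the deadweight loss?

$40.31 million

In inverse form: demand P = 99 − 5Q, supply P = 26 + 8Q.
Competitive equilibrium: 99 − 5Q = 26 + 8Q → Q* = 5.6154, P* = 70.9231.
At the ceiling P = 51, quantity supplied = (51 − 26)/8 = 3.125.
Willingness to pay at Q' = 3.125: 99 − 5·3.125 = 83.375.
ΔQ = 5.6154 − 3.125 = 2.4904; wedge = 83.375 − 51 = 32.375.
DWL = ½ × 2.4904 × 32.375 = $40.31 million.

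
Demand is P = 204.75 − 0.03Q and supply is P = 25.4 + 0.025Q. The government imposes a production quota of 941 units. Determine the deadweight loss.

148004.40

Competitive equilibrium: 204.75 − 0.03Q = 25.4 + 0.025Q → Q* = 3260.9091, P* = 106.9227.
At Q = 941: demand price = 204.75 − 0.03·941 = 176.52; supply price = 25.4 + 0.025·941 = 48.925.
ΔQ = 3260.9091 − 941 = 2319.9091; wedge = 176.52 − 48.925 = 127.595.
Welfare loss = ½ × 2319.9091 × 127.595 = 148004.40.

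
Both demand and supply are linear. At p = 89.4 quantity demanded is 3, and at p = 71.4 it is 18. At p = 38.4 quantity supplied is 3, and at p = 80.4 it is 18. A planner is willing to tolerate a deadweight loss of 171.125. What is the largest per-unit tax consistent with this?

Demand slope = (71.4 − 89.4)/(18 − 3) = −1.2, so p = 93 − 1.2q.
Supply slope = (80.4 − 38.4)/(18 − 3) = 2.8, so p = 30 + 2.8q.
Competitive equilibrium: 93 − 1.2q = 30 + 2.8q → q* = 15.75, p* = 74.1.
A tax t gives Δq = t/4 and wedge t, so DWL = t²/8.
t²/8 = 171.125 → t² = 1369 → t = 37.

37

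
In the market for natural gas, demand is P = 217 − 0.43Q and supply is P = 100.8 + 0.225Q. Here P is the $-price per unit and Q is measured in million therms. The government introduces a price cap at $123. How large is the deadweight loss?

$2030.39 million

Competitive equilibrium: 217 − 0.43Q = 100.8 + 0.225Q → Q* = 177.4046, P* = 140.716.
At the ceiling P = 123, quantity supplied = (123 − 100.8)/0.225 = 98.6667.
Willingness to pay at Q' = 98.6667: 217 − 0.43·98.6667 = 174.5733.
ΔQ = 177.4046 − 98.6667 = 78.7379; wedge = 174.5733 − 123 = 51.5733.
Deadweight loss = ½ × 78.7379 × 51.5733 = $2030.39 million.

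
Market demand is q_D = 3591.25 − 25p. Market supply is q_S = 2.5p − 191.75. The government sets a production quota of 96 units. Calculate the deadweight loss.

In inverse form: demand p = 143.65 − 0.04q, supply p = 76.7 + 0.4q.
Competitive equilibrium: 143.65 − 0.04q = 76.7 + 0.4q → q* = 152.1591, p* = 137.5636.
At q = 96: demand price = 143.65 − 0.04·96 = 139.81; supply price = 76.7 + 0.4·96 = 115.1.
Δq = 152.1591 − 96 = 56.1591; wedge = 139.81 − 115.1 = 24.71.
The triangle = ½ × 56.1591 × 24.71 = 693.85.

693.85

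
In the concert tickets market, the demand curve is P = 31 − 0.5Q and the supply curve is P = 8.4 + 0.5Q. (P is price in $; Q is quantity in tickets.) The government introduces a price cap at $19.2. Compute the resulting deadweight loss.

$0.50

Competitive equilibrium: 31 − 0.5Q = 8.4 + 0.5Q → Q* = 22.6, P* = 19.7.
At the ceiling P = 19.2, quantity supplied = (19.2 − 8.4)/0.5 = 21.6.
Willingness to pay at Q' = 21.6: 31 − 0.5·21.6 = 20.2.
ΔQ = 22.6 − 21.6 = 1; wedge = 20.2 − 19.2 = 1.
Welfare loss = ½ × 1 × 1 = $0.50.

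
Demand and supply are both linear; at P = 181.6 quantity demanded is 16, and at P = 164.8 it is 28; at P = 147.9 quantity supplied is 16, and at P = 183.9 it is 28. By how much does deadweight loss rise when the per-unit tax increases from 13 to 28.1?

Demand slope = (164.8 − 181.6)/(28 − 16) = −1.4, so P = 204 − 1.4Q.
Supply slope = (183.9 − 147.9)/(28 − 16) = 3, so P = 99.9 + 3Q.
Competitive equilibrium: 204 − 1.4Q = 99.9 + 3Q → Q* = 23.6591, P* = 170.8773.
For a per-unit tax t: ΔQ = t/4.4, so DWL = ½·t·(t/4.4) = t²/8.8.
At t = 13: DWL = 19.205. At t = 28.1: DWL = 89.728.
Increase = 89.728 − 19.205 = 70.52.

70.52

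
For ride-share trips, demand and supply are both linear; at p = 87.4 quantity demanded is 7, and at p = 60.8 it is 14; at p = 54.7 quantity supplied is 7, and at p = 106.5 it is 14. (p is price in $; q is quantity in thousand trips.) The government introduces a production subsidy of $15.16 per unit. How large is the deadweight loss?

$10.26 thousand

Demand slope = (60.8 − 87.4)/(14 − 7) = −3.8, so p = 114 − 3.8q.
Supply slope = (106.5 − 54.7)/(14 − 7) = 7.4, so p = 2.9 + 7.4q.
Competitive equilibrium: 114 − 3.8q = 2.9 + 7.4q → q* = 9.9196, p* = 76.3054.
The subsidy lowers effective supply by 15.16: p = 7.4q − 12.26.
New quantity: 114 − 3.8q = 7.4q − 12.26 → q' = 11.2732.
Overproduction Δq = 11.2732 − 9.9196 = 1.3536; wedge = subsidy = 15.16.
DWL = ½ × 1.3536 × 15.16 = $10.26 thousand.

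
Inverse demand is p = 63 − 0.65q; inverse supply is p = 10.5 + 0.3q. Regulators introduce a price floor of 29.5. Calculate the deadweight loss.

6.59

Competitive equilibrium: 63 − 0.65q = 10.5 + 0.3q → q* = 55.2632, p* = 27.0789.
At the floor p = 29.5, quantity demanded = (63 − 29.5)/0.65 = 51.5385.
Sellers' marginal cost at q' = 51.5385: 10.5 + 0.3·51.5385 = 25.9616.
Δq = 55.2632 − 51.5385 = 3.7247; wedge = 29.5 − 25.9616 = 3.5384.
Deadweight loss = ½ × 3.7247 × 3.5384 = 6.59.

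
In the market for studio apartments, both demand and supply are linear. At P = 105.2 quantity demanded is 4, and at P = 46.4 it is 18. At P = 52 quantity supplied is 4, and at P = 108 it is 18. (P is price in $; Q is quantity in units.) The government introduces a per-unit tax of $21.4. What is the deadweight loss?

$27.92

Demand slope = (46.4 − 105.2)/(18 − 4) = −4.2, so P = 122 − 4.2Q.
Supply slope = (108 − 52)/(18 − 4) = 4, so P = 36 + 4Q.
Competitive equilibrium: 122 − 4.2Q = 36 + 4Q → Q* = 10.4878, P* = 77.9512.
With the tax, the buyer price exceeds the seller price by 21.4: (122 − 4.2Q) − (36 + 4Q) = 21.4 → Q' = 7.878.
ΔQ = 10.4878 − 7.878 = 2.6098; the wedge equals the tax, 21.4.
DWL = ½ × 2.6098 × 21.4 = $27.92.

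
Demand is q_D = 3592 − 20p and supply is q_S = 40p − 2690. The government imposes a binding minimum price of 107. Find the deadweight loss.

79.35

In inverse form: demand p = 179.6 − 0.05q, supply p = 67.25 + 0.025q.
Competitive equilibrium: 179.6 − 0.05q = 67.25 + 0.025q → q* = 1498, p* = 104.7.
At the floor p = 107, quantity demanded = (179.6 − 107)/0.05 = 1452.
Sellers' marginal cost at q' = 1452: 67.25 + 0.025·1452 = 103.55.
Δq = 1498 − 1452 = 46; wedge = 107 − 103.55 = 3.45.
Welfare loss = ½ × 46 × 3.45 = 79.35.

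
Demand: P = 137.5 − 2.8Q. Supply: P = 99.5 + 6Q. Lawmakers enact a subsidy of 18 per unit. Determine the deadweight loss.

18.41

Competitive equilibrium: 137.5 − 2.8Q = 99.5 + 6Q → Q* = 4.3182, P* = 125.4091.
The subsidy lowers effective supply by 18: P = 81.5 + 6Q.
New quantity: 137.5 − 2.8Q = 81.5 + 6Q → Q' = 6.3636.
Overproduction ΔQ = 6.3636 − 4.3182 = 2.0454; wedge = subsidy = 18.
Deadweight loss = ½ × 2.0454 × 18 = 18.41.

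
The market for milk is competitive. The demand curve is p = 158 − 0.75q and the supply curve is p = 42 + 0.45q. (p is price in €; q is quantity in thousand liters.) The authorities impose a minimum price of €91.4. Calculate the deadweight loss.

Competitive equilibrium: 158 − 0.75q = 42 + 0.45q → q* = 96.6667, p* = 85.5.
At the floor p = 91.4, quantity demanded = (158 − 91.4)/0.75 = 88.8.
Sellers' marginal cost at q' = 88.8: 42 + 0.45·88.8 = 81.96.
Δq = 96.6667 − 88.8 = 7.8667; wedge = 91.4 − 81.96 = 9.44.
DWL = ½ × 7.8667 × 9.44 = €37.13 thousand.

€37.13 thousand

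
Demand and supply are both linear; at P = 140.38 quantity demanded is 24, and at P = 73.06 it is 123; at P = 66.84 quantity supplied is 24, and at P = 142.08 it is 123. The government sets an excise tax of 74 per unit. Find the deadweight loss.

1901.39

Demand slope = (73.06 − 140.38)/(123 − 24) = −0.68, so P = 156.7 − 0.68Q.
Supply slope = (142.08 − 66.84)/(123 − 24) = 0.76, so P = 48.6 + 0.76Q.
Competitive equilibrium: 156.7 − 0.68Q = 48.6 + 0.76Q → Q* = 75.0694, P* = 105.6528.
With the tax, the buyer price exceeds the seller price by 74: (156.7 − 0.68Q) − (48.6 + 0.76Q) = 74 → Q' = 23.6806.
ΔQ = 75.0694 − 23.6806 = 51.3888; the wedge equals the tax, 74.
Deadweight loss = ½ × 51.3888 × 74 = 1901.39.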